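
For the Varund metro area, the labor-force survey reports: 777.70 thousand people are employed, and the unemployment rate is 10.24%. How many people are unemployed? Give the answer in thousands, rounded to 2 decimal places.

Let U be the number unemployed. The labor force is E + U, and U/(E+U) = 0.1024.
So U = 0.1024 × 777.70 / (1 − 0.1024) = 79.6365 / 0.8976 ≈ 88.72 thousand.

About 88.72 thousand are unemployed.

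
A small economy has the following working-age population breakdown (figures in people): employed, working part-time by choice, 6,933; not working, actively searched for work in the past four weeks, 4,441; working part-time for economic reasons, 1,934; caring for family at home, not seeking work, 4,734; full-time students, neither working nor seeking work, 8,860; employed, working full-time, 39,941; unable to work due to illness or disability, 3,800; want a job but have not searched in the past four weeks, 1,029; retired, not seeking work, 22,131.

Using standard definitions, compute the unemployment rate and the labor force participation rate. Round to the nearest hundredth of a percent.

Unemployment rate ≈ 8.34%; labor force participation rate ≈ 56.77%.

Employed = 6,933 + 1,934 + 39,941 = 48,808 (anyone who worked, including part-time for economic reasons, counts as employed).
Unemployed = 4,441.
Labor force = 48,808 + 4,441 = 53,249.
Not in labor force = 4,734 + 8,860 + 3,800 + 1,029 + 22,131 = 40,554 (those not working and not actively searching are outside the labor force — including those who want a job but have given up searching).
Civilian working-age population = 53,249 + 40,554 = 93,803.
Unemployment rate = 4,441 / 53,249 = 8.34%.
Labor force participation rate = 53,249 / 93,803 = 56.77%.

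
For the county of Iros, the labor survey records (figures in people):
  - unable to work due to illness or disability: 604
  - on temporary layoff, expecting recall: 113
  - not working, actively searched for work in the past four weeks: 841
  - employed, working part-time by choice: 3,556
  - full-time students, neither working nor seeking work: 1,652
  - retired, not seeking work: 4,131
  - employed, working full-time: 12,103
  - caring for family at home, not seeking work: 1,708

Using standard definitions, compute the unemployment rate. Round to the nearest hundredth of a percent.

Unemployment rate ≈ 5.74%.

Employed = 3,556 + 12,103 = 15,659.
Unemployed = 113 + 841 = 954 (jobless and actively searching, or on temporary layoff).
Labor force = 15,659 + 954 = 16,613.
Unemployment rate = 954 / 16,613 = 5.74%.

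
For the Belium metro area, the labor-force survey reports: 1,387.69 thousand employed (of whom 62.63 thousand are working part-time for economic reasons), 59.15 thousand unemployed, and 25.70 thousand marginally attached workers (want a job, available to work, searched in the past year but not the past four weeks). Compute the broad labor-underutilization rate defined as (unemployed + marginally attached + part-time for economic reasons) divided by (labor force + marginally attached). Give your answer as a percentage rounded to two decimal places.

Broad underutilization rate ≈ 10.02%.

Labor force = 1,387.69 + 59.15 = 1,446.84 thousand.
Numerator = 59.15 + 25.70 + 62.63 = 147.48 thousand.
Denominator = 1,446.84 + 25.70 = 1,472.54 thousand.
Broad rate = 147.48 / 1,472.54 = 10.02%.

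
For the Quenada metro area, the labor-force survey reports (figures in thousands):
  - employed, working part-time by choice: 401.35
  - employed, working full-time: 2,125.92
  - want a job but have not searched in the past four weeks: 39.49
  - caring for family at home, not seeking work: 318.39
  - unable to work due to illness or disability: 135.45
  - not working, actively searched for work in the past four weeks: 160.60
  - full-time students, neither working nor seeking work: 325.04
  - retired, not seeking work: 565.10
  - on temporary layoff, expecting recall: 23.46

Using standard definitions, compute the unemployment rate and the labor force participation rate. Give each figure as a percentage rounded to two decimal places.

Unemployment rate ≈ 6.79%; labor force participation rate ≈ 66.21%.

Employed = 401.35 + 2,125.92 = 2,527.27 thousand.
Unemployed = 160.60 + 23.46 = 184.06 thousand (jobless and actively searching, or on temporary layoff).
Labor force = 2,527.27 + 184.06 = 2,711.33 thousand.
Not in labor force = 39.49 + 318.39 + 135.45 + 325.04 + 565.10 = 1,383.47 thousand (those not working and not actively searching are outside the labor force — including those who want a job but have given up searching).
Civilian working-age population = 2,711.33 + 1,383.47 = 4,094.80 thousand.
Unemployment rate = 184.06 / 2,711.33 = 6.79%.
Labor force participation rate = 2,711.33 / 4,094.80 = 66.21%.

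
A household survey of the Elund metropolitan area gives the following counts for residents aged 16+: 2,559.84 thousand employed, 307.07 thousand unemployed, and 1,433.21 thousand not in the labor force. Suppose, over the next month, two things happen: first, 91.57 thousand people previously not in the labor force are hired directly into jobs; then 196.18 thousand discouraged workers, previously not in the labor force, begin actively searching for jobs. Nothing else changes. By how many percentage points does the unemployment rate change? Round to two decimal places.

Initially, labor force = 2,559.84 + 307.07 = 2,866.91 thousand, so u = 307.07/2,866.91 = 10.71%.
After the first change, employed and labor force both rise by 91.57; unemployed unchanged → E = 2,651.41, U = 307.07, labor force = 2,958.48 thousand.
After the second change, unemployed and labor force both rise by 196.18 → E = 2,651.41, U = 503.25, labor force = 3,154.66 thousand.
New unemployment rate = 503.25 / 3,154.66 = 15.95%.
Change = 15.95% − 10.71% = +5.24 percentage points.

The unemployment rate changes by +5.24 percentage points.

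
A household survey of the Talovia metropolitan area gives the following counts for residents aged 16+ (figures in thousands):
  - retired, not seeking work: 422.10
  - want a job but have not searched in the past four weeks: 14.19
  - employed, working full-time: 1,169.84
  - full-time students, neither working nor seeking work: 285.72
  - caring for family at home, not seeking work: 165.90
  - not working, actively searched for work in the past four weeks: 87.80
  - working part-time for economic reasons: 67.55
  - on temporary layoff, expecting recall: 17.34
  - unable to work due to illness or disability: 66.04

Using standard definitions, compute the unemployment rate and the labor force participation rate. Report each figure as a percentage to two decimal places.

Employed = 1,169.84 + 67.55 = 1,237.39 thousand (anyone who worked, including part-time for economic reasons, counts as employed).
Unemployed = 87.80 + 17.34 = 105.14 thousand (jobless and actively searching, or on temporary layoff).
Labor force = 1,237.39 + 105.14 = 1,342.53 thousand.
Not in labor force = 422.10 + 14.19 + 285.72 + 165.90 + 66.04 = 953.95 thousand (those not working and not actively searching are outside the labor force — including those who want a job but have given up searching).
Civilian working-age population = 1,342.53 + 953.95 = 2,296.48 thousand.
Unemployment rate = 105.14 / 1,342.53 = 7.83%.
Labor force participation rate = 1,342.53 / 2,296.48 = 58.46%.

Unemployment rate ≈ 7.83%; labor force participation rate ≈ 58.46%.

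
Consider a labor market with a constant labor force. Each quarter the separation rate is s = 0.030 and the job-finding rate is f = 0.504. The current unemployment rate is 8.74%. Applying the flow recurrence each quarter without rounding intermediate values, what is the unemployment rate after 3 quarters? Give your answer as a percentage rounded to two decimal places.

Unemployment rate after three quarters ≈ 5.93%.

With a fixed labor force, u_{t+1} = u_t + s·(1−u_t) − f·u_t = u_t·(1−s−f) + s.
Here 1−s−f = 0.466 and s = 0.030.
u_1 = 0.087400 × 0.466 + 0.030 = 0.070728.
u_2 = 0.070728 × 0.466 + 0.030 = 0.062959.
u_3 = 0.062959 × 0.466 + 0.030 = 0.059339.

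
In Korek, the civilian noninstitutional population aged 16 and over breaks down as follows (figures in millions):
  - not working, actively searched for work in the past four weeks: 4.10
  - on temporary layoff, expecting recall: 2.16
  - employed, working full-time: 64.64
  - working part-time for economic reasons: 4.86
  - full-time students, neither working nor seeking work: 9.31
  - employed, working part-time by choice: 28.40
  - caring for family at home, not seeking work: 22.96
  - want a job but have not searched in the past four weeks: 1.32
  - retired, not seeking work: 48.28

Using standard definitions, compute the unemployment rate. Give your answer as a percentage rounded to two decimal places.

Employed = 64.64 + 4.86 + 28.40 = 97.90 million (anyone who worked, including part-time for economic reasons, counts as employed).
Unemployed = 4.10 + 2.16 = 6.26 million (jobless and actively searching, or on temporary layoff).
Labor force = 97.90 + 6.26 = 104.16 million.
Unemployment rate = 6.26 / 104.16 = 6.01%.

Unemployment rate ≈ 6.01%.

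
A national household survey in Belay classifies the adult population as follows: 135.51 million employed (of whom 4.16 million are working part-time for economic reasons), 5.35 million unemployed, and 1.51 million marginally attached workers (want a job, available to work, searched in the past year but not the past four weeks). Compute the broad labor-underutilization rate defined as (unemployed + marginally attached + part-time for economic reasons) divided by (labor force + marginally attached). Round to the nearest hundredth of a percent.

Labor force = 135.51 + 5.35 = 140.86 million.
Numerator = 5.35 + 1.51 + 4.16 = 11.02 million.
Denominator = 140.86 + 1.51 = 142.37 million.
Broad rate = 11.02 / 142.37 = 7.74%.

Broad underutilization rate ≈ 7.74%.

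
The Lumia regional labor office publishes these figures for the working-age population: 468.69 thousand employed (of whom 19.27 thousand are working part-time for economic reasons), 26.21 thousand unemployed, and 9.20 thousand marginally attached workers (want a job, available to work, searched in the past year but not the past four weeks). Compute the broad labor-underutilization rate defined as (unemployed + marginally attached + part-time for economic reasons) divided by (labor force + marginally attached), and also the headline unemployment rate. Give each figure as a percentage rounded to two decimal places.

Broad underutilization rate ≈ 10.85%; headline unemployment rate ≈ 5.30%.

Labor force = 468.69 + 26.21 = 494.90 thousand.
Numerator = 26.21 + 9.20 + 19.27 = 54.68 thousand.
Denominator = 494.90 + 9.20 = 504.10 thousand.
Broad rate = 54.68 / 504.10 = 10.85%.
Headline unemployment rate = 26.21 / 494.90 = 5.30%.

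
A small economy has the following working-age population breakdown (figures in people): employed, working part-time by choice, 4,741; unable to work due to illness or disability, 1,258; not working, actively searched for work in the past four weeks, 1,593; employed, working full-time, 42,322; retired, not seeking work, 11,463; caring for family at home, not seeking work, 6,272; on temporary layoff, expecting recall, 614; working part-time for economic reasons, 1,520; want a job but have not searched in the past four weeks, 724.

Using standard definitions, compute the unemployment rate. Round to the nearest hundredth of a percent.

Employed = 4,741 + 42,322 + 1,520 = 48,583 (anyone who worked, including part-time for economic reasons, counts as employed).
Unemployed = 1,593 + 614 = 2,207 (jobless and actively searching, or on temporary layoff).
Labor force = 48,583 + 2,207 = 50,790.
Unemployment rate = 2,207 / 50,790 = 4.35%.

Unemployment rate ≈ 4.35%.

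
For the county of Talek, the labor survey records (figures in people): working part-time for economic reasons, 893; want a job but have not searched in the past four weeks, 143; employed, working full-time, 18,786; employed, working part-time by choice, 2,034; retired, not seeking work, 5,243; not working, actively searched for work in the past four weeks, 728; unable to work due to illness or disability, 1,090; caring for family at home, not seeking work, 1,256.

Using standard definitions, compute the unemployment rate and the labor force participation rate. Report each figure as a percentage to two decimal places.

Employed = 893 + 18,786 + 2,034 = 21,713 (anyone who worked, including part-time for economic reasons, counts as employed).
Unemployed = 728.
Labor force = 21,713 + 728 = 22,441.
Not in labor force = 143 + 5,243 + 1,090 + 1,256 = 7,732 (those not working and not actively searching are outside the labor force — including those who want a job but have given up searching).
Civilian working-age population = 22,441 + 7,732 = 30,173.
Unemployment rate = 728 / 22,441 = 3.24%.
Labor force participation rate = 22,441 / 30,173 = 74.37%.

Unemployment rate ≈ 3.24%; labor force participation rate ≈ 74.37%.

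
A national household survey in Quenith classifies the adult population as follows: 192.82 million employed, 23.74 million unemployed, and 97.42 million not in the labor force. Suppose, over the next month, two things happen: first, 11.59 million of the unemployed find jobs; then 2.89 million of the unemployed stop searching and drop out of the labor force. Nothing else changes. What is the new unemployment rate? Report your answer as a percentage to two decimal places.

Initially, labor force = 192.82 + 23.74 = 216.56 million, so u = 23.74/216.56 = 10.96%.
After the first change, unemployed falls and employed rises by 11.59; labor force unchanged → E = 204.41, U = 12.15, labor force = 216.56 million.
After the second change, unemployed and labor force both fall by 2.89 → E = 204.41, U = 9.26, labor force = 213.67 million.
New unemployment rate = 9.26 / 213.67 = 4.33%.

New unemployment rate ≈ 4.33%.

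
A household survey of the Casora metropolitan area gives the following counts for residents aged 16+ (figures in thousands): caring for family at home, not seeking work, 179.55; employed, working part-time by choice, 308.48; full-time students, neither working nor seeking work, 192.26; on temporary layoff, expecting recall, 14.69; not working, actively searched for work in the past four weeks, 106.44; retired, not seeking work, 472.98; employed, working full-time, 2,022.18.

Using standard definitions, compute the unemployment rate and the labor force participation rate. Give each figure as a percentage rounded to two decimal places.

Employed = 308.48 + 2,022.18 = 2,330.66 thousand.
Unemployed = 14.69 + 106.44 = 121.13 thousand (jobless and actively searching, or on temporary layoff).
Labor force = 2,330.66 + 121.13 = 2,451.79 thousand.
Not in labor force = 179.55 + 192.26 + 472.98 = 844.79 thousand (those not working and not actively searching are outside the labor force).
Civilian working-age population = 2,451.79 + 844.79 = 3,296.58 thousand.
Unemployment rate = 121.13 / 2,451.79 = 4.94%.
Labor force participation rate = 2,451.79 / 3,296.58 = 74.37%.

Unemployment rate ≈ 4.94%; labor force participation rate ≈ 74.37%.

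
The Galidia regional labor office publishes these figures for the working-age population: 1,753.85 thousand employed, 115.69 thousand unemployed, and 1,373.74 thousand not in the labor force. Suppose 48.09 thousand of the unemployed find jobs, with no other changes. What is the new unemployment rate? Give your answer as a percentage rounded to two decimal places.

Initially, labor force = 1,753.85 + 115.69 = 1,869.54 thousand, so u = 115.69/1,869.54 = 6.19%.
After the change, unemployed falls and employed rises by 48.09; labor force unchanged → E = 1,801.94, U = 67.60, labor force = 1,869.54 thousand.
New unemployment rate = 67.60 / 1,869.54 = 3.62%.

New unemployment rate ≈ 3.62%.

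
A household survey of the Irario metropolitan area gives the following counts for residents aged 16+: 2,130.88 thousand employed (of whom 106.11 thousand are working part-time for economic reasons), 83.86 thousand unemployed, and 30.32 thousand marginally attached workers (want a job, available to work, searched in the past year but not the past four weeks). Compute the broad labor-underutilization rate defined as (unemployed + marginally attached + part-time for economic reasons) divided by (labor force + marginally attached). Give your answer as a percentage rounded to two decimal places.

Broad underutilization rate ≈ 9.81%.

Labor force = 2,130.88 + 83.86 = 2,214.74 thousand.
Numerator = 83.86 + 30.32 + 106.11 = 220.29 thousand.
Denominator = 2,214.74 + 30.32 = 2,245.06 thousand.
Broad rate = 220.29 / 2,245.06 = 9.81%.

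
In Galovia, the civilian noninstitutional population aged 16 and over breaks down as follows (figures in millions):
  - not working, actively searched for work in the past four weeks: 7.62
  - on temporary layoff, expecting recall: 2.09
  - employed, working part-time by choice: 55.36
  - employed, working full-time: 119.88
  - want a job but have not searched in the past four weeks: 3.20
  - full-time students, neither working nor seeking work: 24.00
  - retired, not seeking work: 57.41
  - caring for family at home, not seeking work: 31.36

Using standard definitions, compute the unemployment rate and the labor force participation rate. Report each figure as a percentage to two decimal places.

Unemployment rate ≈ 5.25%; labor force participation rate ≈ 61.46%.

Employed = 55.36 + 119.88 = 175.24 million.
Unemployed = 7.62 + 2.09 = 9.71 million (jobless and actively searching, or on temporary layoff).
Labor force = 175.24 + 9.71 = 184.95 million.
Not in labor force = 3.20 + 24.00 + 57.41 + 31.36 = 115.97 million (those not working and not actively searching are outside the labor force — including those who want a job but have given up searching).
Civilian working-age population = 184.95 + 115.97 = 300.92 million.
Unemployment rate = 9.71 / 184.95 = 5.25%.
Labor force participation rate = 184.95 / 300.92 = 61.46%.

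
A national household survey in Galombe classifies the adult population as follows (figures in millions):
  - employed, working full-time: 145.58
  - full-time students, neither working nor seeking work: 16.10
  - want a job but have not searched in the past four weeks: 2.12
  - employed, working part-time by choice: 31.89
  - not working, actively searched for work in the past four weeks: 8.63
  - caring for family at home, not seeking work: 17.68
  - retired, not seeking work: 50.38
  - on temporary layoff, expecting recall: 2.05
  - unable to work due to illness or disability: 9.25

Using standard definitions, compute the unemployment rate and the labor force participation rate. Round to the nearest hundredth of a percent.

Employed = 145.58 + 31.89 = 177.47 million.
Unemployed = 8.63 + 2.05 = 10.68 million (jobless and actively searching, or on temporary layoff).
Labor force = 177.47 + 10.68 = 188.15 million.
Not in labor force = 16.10 + 2.12 + 17.68 + 50.38 + 9.25 = 95.53 million (those not working and not actively searching are outside the labor force — including those who want a job but have given up searching).
Civilian working-age population = 188.15 + 95.53 = 283.68 million.
Unemployment rate = 10.68 / 188.15 = 5.68%.
Labor force participation rate = 188.15 / 283.68 = 66.32%.

Unemployment rate ≈ 5.68%; labor force participation rate ≈ 66.32%.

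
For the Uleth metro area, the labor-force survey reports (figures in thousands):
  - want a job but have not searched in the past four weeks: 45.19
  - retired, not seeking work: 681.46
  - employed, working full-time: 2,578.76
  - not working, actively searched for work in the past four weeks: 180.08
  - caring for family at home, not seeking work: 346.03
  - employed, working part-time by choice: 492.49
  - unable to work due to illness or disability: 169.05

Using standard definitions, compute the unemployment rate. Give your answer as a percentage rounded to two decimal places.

Unemployment rate ≈ 5.54%.

Employed = 2,578.76 + 492.49 = 3,071.25 thousand.
Unemployed = 180.08 thousand.
Labor force = 3,071.25 + 180.08 = 3,251.33 thousand.
Unemployment rate = 180.08 / 3,251.33 = 5.54%.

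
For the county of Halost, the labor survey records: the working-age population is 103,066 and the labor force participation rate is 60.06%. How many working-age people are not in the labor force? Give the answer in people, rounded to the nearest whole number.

Share not in the labor force = 1 − 0.6006 = 0.3994.
Not in labor force = 0.3994 × 103,066 ≈ 41,165.

About 41,165 are not in the labor force.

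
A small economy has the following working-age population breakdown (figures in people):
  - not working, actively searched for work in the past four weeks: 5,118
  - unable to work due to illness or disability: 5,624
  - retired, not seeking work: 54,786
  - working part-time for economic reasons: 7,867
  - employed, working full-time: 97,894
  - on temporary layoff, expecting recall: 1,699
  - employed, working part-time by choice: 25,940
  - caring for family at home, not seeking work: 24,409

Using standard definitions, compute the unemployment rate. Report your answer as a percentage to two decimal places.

Unemployment rate ≈ 4.92%.

Employed = 7,867 + 97,894 + 25,940 = 131,701 (anyone who worked, including part-time for economic reasons, counts as employed).
Unemployed = 5,118 + 1,699 = 6,817 (jobless and actively searching, or on temporary layoff).
Labor force = 131,701 + 6,817 = 138,518.
Unemployment rate = 6,817 / 138,518 = 4.92%.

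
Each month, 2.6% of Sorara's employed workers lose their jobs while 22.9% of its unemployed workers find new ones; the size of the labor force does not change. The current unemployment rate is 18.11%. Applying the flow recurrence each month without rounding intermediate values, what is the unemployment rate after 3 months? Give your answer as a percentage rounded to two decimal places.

Unemployment rate after three months ≈ 13.47%.

With a fixed labor force, u_{t+1} = u_t + s·(1−u_t) − f·u_t = u_t·(1−s−f) + s.
Here 1−s−f = 0.745 and s = 0.026.
u_1 = 0.181100 × 0.745 + 0.026 = 0.160919.
u_2 = 0.160919 × 0.745 + 0.026 = 0.145885.
u_3 = 0.145885 × 0.745 + 0.026 = 0.134684.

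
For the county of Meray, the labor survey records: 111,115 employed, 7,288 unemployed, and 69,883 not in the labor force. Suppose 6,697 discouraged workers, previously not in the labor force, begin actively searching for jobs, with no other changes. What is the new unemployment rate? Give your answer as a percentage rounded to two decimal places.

New unemployment rate ≈ 11.18%.

Initially, labor force = 111,115 + 7,288 = 118,403, so u = 7,288/118,403 = 6.16%.
After the change, unemployed and labor force both rise by 6,697 → E = 111,115, U = 13,985, labor force = 125,100.
New unemployment rate = 13,985 / 125,100 = 11.18%.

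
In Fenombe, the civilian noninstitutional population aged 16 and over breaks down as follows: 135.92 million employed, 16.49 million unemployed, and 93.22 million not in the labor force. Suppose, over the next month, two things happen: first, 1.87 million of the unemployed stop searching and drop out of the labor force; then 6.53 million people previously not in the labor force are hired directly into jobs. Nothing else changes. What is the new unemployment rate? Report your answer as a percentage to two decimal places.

New unemployment rate ≈ 9.31%.

Initially, labor force = 135.92 + 16.49 = 152.41 million, so u = 16.49/152.41 = 10.82%.
After the first change, unemployed and labor force both fall by 1.87 → E = 135.92, U = 14.62, labor force = 150.54 million.
After the second change, employed and labor force both rise by 6.53; unemployed unchanged → E = 142.45, U = 14.62, labor force = 157.07 million.
New unemployment rate = 14.62 / 157.07 = 9.31%.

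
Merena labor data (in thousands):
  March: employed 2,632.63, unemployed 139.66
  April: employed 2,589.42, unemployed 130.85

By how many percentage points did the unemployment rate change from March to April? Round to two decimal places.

March: labor force = 2,632.63 + 139.66 = 2,772.29; u = 139.66/2,772.29 = 5.04%.
April: labor force = 2,589.42 + 130.85 = 2,720.27; u = 130.85/2,720.27 = 4.81%.
Change = 4.81% − 5.04% = −0.23 pp.

The unemployment rate changed by −0.23 percentage points.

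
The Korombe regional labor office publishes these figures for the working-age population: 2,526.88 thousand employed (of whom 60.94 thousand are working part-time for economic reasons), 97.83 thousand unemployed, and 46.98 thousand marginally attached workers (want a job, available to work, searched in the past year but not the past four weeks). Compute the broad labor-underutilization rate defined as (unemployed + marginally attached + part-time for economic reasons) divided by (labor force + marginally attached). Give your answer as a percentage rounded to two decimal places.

Labor force = 2,526.88 + 97.83 = 2,624.71 thousand.
Numerator = 97.83 + 46.98 + 60.94 = 205.75 thousand.
Denominator = 2,624.71 + 46.98 = 2,671.69 thousand.
Broad rate = 205.75 / 2,671.69 = 7.70%.

Broad underutilization rate ≈ 7.70%.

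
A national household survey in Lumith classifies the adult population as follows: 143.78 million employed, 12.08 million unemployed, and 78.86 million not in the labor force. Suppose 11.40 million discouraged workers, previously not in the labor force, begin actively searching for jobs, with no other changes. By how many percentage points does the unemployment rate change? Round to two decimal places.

Initially, labor force = 143.78 + 12.08 = 155.86 million, so u = 12.08/155.86 = 7.75%.
After the change, unemployed and labor force both rise by 11.40 → E = 143.78, U = 23.48, labor force = 167.26 million.
New unemployment rate = 23.48 / 167.26 = 14.04%.
Change = 14.04% − 7.75% = +6.29 percentage points.

The unemployment rate changes by +6.29 percentage points.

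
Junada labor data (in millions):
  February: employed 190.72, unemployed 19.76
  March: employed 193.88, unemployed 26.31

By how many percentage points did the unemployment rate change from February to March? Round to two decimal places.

The unemployment rate changed by +2.56 percentage points.

February: labor force = 190.72 + 19.76 = 210.48; u = 19.76/210.48 = 9.39%.
March: labor force = 193.88 + 26.31 = 220.19; u = 26.31/220.19 = 11.95%.
Change = 11.95% − 9.39% = +2.56 pp.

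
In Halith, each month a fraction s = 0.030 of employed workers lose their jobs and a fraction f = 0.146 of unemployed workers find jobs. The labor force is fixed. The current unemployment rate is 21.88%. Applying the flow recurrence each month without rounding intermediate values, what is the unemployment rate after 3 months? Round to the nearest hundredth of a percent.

Unemployment rate after three months ≈ 19.75%.

With a fixed labor force, u_{t+1} = u_t + s·(1−u_t) − f·u_t = u_t·(1−s−f) + s.
Here 1−s−f = 0.824 and s = 0.030.
u_1 = 0.218800 × 0.824 + 0.030 = 0.210291.
u_2 = 0.210291 × 0.824 + 0.030 = 0.203280.
u_3 = 0.203280 × 0.824 + 0.030 = 0.197503.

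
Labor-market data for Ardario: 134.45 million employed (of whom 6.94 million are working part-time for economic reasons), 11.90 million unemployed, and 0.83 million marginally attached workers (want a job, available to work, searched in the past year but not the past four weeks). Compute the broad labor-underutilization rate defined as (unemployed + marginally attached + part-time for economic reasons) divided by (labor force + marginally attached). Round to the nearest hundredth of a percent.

Broad underutilization rate ≈ 13.36%.

Labor force = 134.45 + 11.90 = 146.35 million.
Numerator = 11.90 + 0.83 + 6.94 = 19.67 million.
Denominator = 146.35 + 0.83 = 147.18 million.
Broad rate = 19.67 / 147.18 = 13.36%.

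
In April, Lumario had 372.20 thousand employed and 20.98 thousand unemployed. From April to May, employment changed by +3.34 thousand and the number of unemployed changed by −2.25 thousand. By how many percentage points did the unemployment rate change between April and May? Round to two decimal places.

April: labor force = 372.20 + 20.98 = 393.18; u = 20.98/393.18 = 5.34%.
May: labor force = 375.54 + 18.73 = 394.27; u = 18.73/394.27 = 4.75%.
Change = 4.75% − 5.34% = −0.59 pp.

The unemployment rate changed by −0.59 percentage points.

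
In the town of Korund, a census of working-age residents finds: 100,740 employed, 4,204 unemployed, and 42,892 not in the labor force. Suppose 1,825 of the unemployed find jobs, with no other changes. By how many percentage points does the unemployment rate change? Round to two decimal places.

The unemployment rate changes by −1.74 percentage points.

Initially, labor force = 100,740 + 4,204 = 104,944, so u = 4,204/104,944 = 4.01%.
After the change, unemployed falls and employed rises by 1,825; labor force unchanged → E = 102,565, U = 2,379, labor force = 104,944.
New unemployment rate = 2,379 / 104,944 = 2.27%.
Change = 2.27% − 4.01% = −1.74 percentage points.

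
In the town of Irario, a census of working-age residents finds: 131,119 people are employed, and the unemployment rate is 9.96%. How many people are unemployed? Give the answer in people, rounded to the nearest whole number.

Let U be the number unemployed. The labor force is E + U, and U/(E+U) = 0.0996.
So U = 0.0996 × 131,119 / (1 − 0.0996) = 13059.45 / 0.9004 ≈ 14,504.

About 14,504 are unemployed.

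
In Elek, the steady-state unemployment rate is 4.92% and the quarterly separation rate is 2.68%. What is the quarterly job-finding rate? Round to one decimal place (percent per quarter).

From u* = s/(s+f): f = s·(1−u)/u.
f = 2.68 × (1 − 0.0492) / 0.0492 = 2.5481 / 0.0492 ≈ 51.8% per quarter.

Job-finding rate ≈ 51.8% per quarter.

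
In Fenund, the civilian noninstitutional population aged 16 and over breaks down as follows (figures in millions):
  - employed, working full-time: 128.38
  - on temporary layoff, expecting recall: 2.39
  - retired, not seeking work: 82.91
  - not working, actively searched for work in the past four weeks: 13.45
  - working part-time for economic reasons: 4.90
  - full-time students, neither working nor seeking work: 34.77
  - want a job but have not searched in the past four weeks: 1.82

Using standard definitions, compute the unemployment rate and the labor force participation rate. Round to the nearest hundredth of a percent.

Employed = 128.38 + 4.90 = 133.28 million (anyone who worked, including part-time for economic reasons, counts as employed).
Unemployed = 2.39 + 13.45 = 15.84 million (jobless and actively searching, or on temporary layoff).
Labor force = 133.28 + 15.84 = 149.12 million.
Not in labor force = 82.91 + 34.77 + 1.82 = 119.50 million (those not working and not actively searching are outside the labor force — including those who want a job but have given up searching).
Civilian working-age population = 149.12 + 119.50 = 268.62 million.
Unemployment rate = 15.84 / 149.12 = 10.62%.
Labor force participation rate = 149.12 / 268.62 = 55.51%.

Unemployment rate ≈ 10.62%; labor force participation rate ≈ 55.51%.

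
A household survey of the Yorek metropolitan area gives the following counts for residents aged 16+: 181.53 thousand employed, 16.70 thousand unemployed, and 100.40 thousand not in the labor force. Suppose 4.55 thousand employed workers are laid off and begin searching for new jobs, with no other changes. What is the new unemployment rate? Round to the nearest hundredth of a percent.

Initially, labor force = 181.53 + 16.70 = 198.23 thousand, so u = 16.70/198.23 = 8.42%.
After the change, employed falls and unemployed rises by 4.55; labor force unchanged → E = 176.98, U = 21.25, labor force = 198.23 thousand.
New unemployment rate = 21.25 / 198.23 = 10.72%.

New unemployment rate ≈ 10.72%.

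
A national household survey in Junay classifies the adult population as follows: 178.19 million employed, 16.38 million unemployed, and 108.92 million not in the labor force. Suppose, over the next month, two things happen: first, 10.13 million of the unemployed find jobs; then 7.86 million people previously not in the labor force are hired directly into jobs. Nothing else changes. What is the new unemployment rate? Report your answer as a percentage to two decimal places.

Initially, labor force = 178.19 + 16.38 = 194.57 million, so u = 16.38/194.57 = 8.42%.
After the first change, unemployed falls and employed rises by 10.13; labor force unchanged → E = 188.32, U = 6.25, labor force = 194.57 million.
After the second change, employed and labor force both rise by 7.86; unemployed unchanged → E = 196.18, U = 6.25, labor force = 202.43 million.
New unemployment rate = 6.25 / 202.43 = 3.09%.

New unemployment rate ≈ 3.09%.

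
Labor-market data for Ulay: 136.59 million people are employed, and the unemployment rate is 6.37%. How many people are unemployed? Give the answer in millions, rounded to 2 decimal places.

Let U be the number unemployed. The labor force is E + U, and U/(E+U) = 0.0637.
So U = 0.0637 × 136.59 / (1 − 0.0637) = 8.7008 / 0.9363 ≈ 9.29 million.

About 9.29 million are unemployed.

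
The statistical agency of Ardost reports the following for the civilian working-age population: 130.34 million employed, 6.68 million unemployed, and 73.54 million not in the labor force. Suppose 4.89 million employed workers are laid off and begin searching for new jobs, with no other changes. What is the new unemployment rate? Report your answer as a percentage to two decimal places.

New unemployment rate ≈ 8.44%.

Initially, labor force = 130.34 + 6.68 = 137.02 million, so u = 6.68/137.02 = 4.88%.
After the change, employed falls and unemployed rises by 4.89; labor force unchanged → E = 125.45, U = 11.57, labor force = 137.02 million.
New unemployment rate = 11.57 / 137.02 = 8.44%.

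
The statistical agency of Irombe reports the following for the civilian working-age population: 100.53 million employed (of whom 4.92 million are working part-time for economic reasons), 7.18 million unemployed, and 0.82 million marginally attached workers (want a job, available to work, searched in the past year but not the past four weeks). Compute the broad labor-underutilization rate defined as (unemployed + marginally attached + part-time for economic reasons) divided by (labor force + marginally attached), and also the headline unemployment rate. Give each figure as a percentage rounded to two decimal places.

Broad underutilization rate ≈ 11.90%; headline unemployment rate ≈ 6.67%.

Labor force = 100.53 + 7.18 = 107.71 million.
Numerator = 7.18 + 0.82 + 4.92 = 12.92 million.
Denominator = 107.71 + 0.82 = 108.53 million.
Broad rate = 12.92 / 108.53 = 11.90%.
Headline unemployment rate = 7.18 / 107.71 = 6.67%.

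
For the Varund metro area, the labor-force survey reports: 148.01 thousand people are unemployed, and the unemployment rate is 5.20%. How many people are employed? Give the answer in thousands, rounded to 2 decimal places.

About 2,698.34 thousand are employed.

Labor force = U / u = 148.01 / 0.0520 ≈ 2,846.35 thousand.
Employed = labor force − unemployed = 2,846.35 − 148.01 = 2,698.34 thousand.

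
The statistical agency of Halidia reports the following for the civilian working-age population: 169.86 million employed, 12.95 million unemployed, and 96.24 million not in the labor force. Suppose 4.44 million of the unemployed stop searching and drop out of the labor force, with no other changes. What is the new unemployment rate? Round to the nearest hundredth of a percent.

New unemployment rate ≈ 4.77%.

Initially, labor force = 169.86 + 12.95 = 182.81 million, so u = 12.95/182.81 = 7.08%.
After the change, unemployed and labor force both fall by 4.44 → E = 169.86, U = 8.51, labor force = 178.37 million.
New unemployment rate = 8.51 / 178.37 = 4.77%.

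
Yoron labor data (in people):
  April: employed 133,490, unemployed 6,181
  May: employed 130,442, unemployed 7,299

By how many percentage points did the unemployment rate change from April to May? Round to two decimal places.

April: labor force = 133,490 + 6,181 = 139,671; u = 6,181/139,671 = 4.43%.
May: labor force = 130,442 + 7,299 = 137,741; u = 7,299/137,741 = 5.30%.
Change = 5.30% − 4.43% = +0.87 pp.

The unemployment rate changed by +0.87 percentage points.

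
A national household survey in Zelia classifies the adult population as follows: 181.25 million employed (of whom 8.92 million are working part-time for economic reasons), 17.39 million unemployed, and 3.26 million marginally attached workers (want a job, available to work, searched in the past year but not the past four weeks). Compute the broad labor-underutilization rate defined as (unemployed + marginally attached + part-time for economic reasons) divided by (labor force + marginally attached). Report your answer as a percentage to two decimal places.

Labor force = 181.25 + 17.39 = 198.64 million.
Numerator = 17.39 + 3.26 + 8.92 = 29.57 million.
Denominator = 198.64 + 3.26 = 201.90 million.
Broad rate = 29.57 / 201.90 = 14.65%.

Broad underutilization rate ≈ 14.65%.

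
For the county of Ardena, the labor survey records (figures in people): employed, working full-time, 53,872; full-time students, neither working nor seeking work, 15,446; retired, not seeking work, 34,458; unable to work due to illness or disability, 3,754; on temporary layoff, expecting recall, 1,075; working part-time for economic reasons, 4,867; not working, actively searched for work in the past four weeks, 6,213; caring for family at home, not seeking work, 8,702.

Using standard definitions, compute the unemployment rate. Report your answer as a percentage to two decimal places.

Employed = 53,872 + 4,867 = 58,739 (anyone who worked, including part-time for economic reasons, counts as employed).
Unemployed = 1,075 + 6,213 = 7,288 (jobless and actively searching, or on temporary layoff).
Labor force = 58,739 + 7,288 = 66,027.
Unemployment rate = 7,288 / 66,027 = 11.04%.

Unemployment rate ≈ 11.04%.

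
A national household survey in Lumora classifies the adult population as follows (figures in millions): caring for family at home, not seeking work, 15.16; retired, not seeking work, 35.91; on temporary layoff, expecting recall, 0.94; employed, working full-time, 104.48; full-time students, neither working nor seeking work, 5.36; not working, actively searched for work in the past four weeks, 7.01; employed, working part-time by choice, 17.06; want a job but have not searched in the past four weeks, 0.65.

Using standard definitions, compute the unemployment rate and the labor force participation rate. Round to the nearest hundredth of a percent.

Unemployment rate ≈ 6.14%; labor force participation rate ≈ 69.41%.

Employed = 104.48 + 17.06 = 121.54 million.
Unemployed = 0.94 + 7.01 = 7.95 million (jobless and actively searching, or on temporary layoff).
Labor force = 121.54 + 7.95 = 129.49 million.
Not in labor force = 15.16 + 35.91 + 5.36 + 0.65 = 57.08 million (those not working and not actively searching are outside the labor force — including those who want a job but have given up searching).
Civilian working-age population = 129.49 + 57.08 = 186.57 million.
Unemployment rate = 7.95 / 129.49 = 6.14%.
Labor force participation rate = 129.49 / 186.57 = 69.41%.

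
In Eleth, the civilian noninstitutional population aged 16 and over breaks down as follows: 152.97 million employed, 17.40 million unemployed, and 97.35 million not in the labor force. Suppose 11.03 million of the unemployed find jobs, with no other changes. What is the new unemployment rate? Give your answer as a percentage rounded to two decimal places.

New unemployment rate ≈ 3.74%.

Initially, labor force = 152.97 + 17.40 = 170.37 million, so u = 17.40/170.37 = 10.21%.
After the change, unemployed falls and employed rises by 11.03; labor force unchanged → E = 164.00, U = 6.37, labor force = 170.37 million.
New unemployment rate = 6.37 / 170.37 = 3.74%.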